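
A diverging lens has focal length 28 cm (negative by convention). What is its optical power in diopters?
P = 1/f = -3.571 D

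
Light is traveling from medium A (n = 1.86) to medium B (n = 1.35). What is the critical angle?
θc = arcsin(n₂/n₁) = 46.54°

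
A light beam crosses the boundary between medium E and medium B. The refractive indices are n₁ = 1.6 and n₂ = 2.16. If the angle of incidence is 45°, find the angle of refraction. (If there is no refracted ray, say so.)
sin θ₂ = (n₁/n₂)·sin θ₁ = 0.5238 → θ₂ = 31.59°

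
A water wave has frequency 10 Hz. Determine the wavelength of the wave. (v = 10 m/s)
λ = v/f = 1 m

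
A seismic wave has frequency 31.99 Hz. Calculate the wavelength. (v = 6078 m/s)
λ = v/f = 190 m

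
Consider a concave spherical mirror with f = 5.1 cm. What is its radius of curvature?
R = 2|f| = 10.2 cm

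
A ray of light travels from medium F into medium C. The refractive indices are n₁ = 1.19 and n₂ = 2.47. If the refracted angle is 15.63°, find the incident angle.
sin θ₁ = (n₂/n₁)·sin θ₂ → θ₁ = 34°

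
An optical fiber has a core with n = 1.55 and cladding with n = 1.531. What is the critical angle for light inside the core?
θc = arcsin(n_cladding/n_core) = 81.02°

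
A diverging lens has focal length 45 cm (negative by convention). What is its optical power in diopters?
P = 1/f = -2.222 D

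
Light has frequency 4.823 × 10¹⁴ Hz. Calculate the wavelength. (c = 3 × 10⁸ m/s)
λ = c/f = 622 nm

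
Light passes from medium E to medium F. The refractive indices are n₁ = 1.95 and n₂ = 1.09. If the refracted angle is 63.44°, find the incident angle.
sin θ₁ = (n₂/n₁)·sin θ₂ → θ₁ = 30°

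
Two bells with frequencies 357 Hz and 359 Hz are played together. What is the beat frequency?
2 Hz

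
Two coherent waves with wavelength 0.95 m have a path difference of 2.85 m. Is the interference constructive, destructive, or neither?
constructive — path difference = 3λ, a whole number of wavelengths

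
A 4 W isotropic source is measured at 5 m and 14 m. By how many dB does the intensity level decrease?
Δβ = 20·log₁₀(r₂/r₁) = 8.943 dB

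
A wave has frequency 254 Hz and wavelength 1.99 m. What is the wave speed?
v = fλ = 505.5 m/s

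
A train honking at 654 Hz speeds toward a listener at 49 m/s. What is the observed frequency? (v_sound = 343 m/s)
f_obs = f·v/(v − v_s) = 763 Hz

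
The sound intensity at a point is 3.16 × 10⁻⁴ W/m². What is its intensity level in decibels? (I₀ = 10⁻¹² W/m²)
β = 10·log₁₀(I/I₀) = 85 dB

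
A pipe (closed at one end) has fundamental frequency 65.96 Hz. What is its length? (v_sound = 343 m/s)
L = v/(4f₁) = 1.3 m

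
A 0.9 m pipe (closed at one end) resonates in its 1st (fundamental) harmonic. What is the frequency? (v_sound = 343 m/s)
fₙ = nv/(4L) = 95.28 Hz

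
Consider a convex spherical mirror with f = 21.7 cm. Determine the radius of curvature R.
R = 2|f| = 43.4 cm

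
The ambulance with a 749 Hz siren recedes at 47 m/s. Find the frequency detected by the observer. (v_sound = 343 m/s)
f_obs = f·v/(v + v_s) = 658.7 Hz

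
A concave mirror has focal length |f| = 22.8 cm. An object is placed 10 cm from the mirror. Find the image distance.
f = +22.8 cm (concave); 1/di = 1/f − 1/do → di = -17.81 cm (virtual image, behind mirror)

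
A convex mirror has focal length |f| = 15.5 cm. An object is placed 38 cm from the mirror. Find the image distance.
f = −15.5 cm (convex); 1/di = 1/f − 1/do → di = -11.01 cm (virtual image, behind mirror)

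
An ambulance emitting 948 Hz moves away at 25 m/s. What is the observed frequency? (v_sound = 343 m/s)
f_obs = f·v/(v + v_s) = 883.6 Hz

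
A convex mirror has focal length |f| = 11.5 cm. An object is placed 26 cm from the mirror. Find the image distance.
f = −11.5 cm (convex); 1/di = 1/f − 1/do → di = -7.973 cm (virtual image, behind mirror)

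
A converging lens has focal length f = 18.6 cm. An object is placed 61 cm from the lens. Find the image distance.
1/di = 1/f − 1/do → di = 26.76 cm (real image)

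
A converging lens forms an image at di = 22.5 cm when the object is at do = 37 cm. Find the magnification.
M = −di/do = -0.6081 (inverted image)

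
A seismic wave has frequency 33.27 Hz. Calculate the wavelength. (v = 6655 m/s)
λ = v/f = 200 m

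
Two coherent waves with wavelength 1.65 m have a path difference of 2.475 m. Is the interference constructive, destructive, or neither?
destructive — path difference = 1.5λ, an odd multiple of λ/2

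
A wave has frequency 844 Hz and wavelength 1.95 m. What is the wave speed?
v = fλ = 1646 m/s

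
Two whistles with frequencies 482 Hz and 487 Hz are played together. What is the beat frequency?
5 Hz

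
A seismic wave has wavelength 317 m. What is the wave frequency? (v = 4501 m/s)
f = v/λ = 14.2 Hz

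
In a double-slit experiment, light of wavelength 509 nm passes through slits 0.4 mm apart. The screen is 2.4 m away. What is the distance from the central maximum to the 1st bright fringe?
y = mλL/d = 3.054 mm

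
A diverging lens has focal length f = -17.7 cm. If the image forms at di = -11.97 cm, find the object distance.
1/do = 1/f − 1/di → do = 36.98 cm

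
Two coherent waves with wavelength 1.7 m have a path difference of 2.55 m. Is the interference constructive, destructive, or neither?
destructive — path difference = 1.5λ, an odd multiple of λ/2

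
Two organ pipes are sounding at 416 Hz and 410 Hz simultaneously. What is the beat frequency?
6 Hz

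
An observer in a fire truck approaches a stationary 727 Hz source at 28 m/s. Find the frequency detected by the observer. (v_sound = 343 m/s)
f_obs = f·(v + v_o)/v = 786.3 Hz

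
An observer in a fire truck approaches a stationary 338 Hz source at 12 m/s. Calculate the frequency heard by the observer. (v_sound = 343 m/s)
f_obs = f·(v + v_o)/v = 349.8 Hz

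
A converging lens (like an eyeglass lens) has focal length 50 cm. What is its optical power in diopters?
P = 1/f = 2 D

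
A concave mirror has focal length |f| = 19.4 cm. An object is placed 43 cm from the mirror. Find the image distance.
f = +19.4 cm (concave); 1/di = 1/f − 1/do → di = 35.35 cm (real image, in front of mirror)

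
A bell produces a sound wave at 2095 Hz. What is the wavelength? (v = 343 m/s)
λ = v/f = 0.1637 m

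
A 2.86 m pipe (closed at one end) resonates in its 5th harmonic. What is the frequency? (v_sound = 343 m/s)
fₙ = nv/(4L) = 149.9 Hz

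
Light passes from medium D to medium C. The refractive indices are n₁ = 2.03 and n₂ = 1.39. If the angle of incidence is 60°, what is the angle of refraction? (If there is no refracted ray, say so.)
sin θ₂ = (n₁/n₂)·sin θ₁ = 1.265 > 1, so there is no refracted ray — the light undergoes total internal reflection.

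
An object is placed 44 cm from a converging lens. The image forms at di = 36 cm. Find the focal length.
1/f = 1/do + 1/di → f = 19.8 cm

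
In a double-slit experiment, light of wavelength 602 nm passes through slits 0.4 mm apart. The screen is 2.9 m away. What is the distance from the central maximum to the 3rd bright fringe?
y = mλL/d = 13.09 mm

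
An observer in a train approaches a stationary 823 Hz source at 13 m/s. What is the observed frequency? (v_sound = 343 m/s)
f_obs = f·(v + v_o)/v = 854.2 Hz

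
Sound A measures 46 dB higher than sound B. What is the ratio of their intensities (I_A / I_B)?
I_A/I_B = 10^(Δβ/10) = 39810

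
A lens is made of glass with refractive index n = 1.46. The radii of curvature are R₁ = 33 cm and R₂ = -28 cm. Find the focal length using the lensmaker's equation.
1/f = (n − 1)(1/R₁ − 1/R₂) → f = 32.93 cm (converging lens)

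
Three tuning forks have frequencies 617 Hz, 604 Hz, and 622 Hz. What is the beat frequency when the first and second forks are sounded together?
13 Hz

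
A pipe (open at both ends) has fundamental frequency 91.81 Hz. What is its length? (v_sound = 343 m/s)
L = v/(2f₁) = 1.868 m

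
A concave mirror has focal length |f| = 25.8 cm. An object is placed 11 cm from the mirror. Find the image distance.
f = +25.8 cm (concave); 1/di = 1/f − 1/do → di = -19.18 cm (virtual image, behind mirror)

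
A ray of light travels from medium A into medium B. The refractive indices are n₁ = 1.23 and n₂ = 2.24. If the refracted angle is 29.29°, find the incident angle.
sin θ₁ = (n₂/n₁)·sin θ₂ → θ₁ = 62.99°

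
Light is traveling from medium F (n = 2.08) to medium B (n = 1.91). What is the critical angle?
θc = arcsin(n₂/n₁) = 66.67°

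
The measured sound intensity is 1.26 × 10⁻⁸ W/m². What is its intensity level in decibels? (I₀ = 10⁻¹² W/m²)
β = 10·log₁₀(I/I₀) = 41 dB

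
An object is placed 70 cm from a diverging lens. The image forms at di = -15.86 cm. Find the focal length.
1/f = 1/do + 1/di → f = -20.51 cm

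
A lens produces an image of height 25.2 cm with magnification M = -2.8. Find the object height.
ho = |hi|/|M| = 9 cm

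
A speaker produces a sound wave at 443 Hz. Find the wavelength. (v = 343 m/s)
λ = v/f = 0.7743 m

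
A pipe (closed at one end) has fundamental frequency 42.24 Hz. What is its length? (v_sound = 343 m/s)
L = v/(4f₁) = 2.03 m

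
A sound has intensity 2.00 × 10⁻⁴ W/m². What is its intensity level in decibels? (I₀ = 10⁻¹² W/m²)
β = 10·log₁₀(I/I₀) = 83.01 dB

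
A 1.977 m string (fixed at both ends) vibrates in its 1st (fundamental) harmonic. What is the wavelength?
λₙ = 2L/n = 3.954 m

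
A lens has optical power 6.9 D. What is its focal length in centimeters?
f = 1/P = 14.49 cm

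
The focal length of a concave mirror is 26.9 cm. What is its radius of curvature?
R = 2|f| = 53.8 cm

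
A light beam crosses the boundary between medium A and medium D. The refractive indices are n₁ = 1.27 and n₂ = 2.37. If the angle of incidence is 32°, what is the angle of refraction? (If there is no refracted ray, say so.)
sin θ₂ = (n₁/n₂)·sin θ₁ = 0.284 → θ₂ = 16.5°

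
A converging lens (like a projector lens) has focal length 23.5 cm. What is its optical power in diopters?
P = 1/f = 4.255 D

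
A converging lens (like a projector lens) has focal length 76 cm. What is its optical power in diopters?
P = 1/f = 1.316 D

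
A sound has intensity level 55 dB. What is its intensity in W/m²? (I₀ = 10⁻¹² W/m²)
I = I₀·10^(β/10) = 3.16 × 10⁻⁷ W/m²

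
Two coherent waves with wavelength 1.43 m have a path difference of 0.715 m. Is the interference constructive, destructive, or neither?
destructive — path difference = 0.5λ, an odd multiple of λ/2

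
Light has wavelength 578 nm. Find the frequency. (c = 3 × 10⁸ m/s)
f = c/λ = 5.190 × 10¹⁴ Hz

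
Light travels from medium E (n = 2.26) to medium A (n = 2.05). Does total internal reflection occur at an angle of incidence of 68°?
θc = arcsin(n₂/n₁) = 65.1°; 68° > θc, so yes — total internal reflection.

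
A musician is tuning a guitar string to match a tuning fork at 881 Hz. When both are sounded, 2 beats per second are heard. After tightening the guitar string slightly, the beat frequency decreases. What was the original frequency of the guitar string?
879 Hz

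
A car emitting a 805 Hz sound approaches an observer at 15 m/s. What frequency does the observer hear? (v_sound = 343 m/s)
f_obs = f·v/(v − v_s) = 841.8 Hz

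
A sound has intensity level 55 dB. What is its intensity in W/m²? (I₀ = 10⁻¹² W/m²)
I = I₀·10^(β/10) = 3.16 × 10⁻⁷ W/m²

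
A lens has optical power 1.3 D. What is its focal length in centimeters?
f = 1/P = 76.92 cm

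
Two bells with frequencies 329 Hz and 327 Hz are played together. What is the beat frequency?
2 Hz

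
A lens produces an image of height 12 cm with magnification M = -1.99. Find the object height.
ho = |hi|/|M| = 6.03 cm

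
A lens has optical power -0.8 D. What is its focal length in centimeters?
f = 1/P = -125 cm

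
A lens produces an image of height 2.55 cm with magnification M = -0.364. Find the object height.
ho = |hi|/|M| = 7.005 cm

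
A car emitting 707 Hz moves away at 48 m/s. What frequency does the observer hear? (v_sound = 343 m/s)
f_obs = f·v/(v + v_s) = 620.2 Hz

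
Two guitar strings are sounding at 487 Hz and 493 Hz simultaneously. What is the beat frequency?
6 Hz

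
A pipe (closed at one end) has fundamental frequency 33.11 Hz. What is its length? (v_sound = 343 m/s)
L = v/(4f₁) = 2.59 m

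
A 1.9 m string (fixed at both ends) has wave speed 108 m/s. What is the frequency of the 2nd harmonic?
fₙ = nv/(2L) = 56.84 Hz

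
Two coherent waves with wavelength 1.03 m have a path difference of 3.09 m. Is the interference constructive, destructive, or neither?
constructive — path difference = 3λ, a whole number of wavelengths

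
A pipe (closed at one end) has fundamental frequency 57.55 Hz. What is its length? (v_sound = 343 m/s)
L = v/(4f₁) = 1.49 m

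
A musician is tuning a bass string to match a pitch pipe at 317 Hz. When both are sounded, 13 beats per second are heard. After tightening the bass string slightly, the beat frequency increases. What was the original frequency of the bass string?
330 Hz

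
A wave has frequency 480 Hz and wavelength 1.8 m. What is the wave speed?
v = fλ = 864 m/s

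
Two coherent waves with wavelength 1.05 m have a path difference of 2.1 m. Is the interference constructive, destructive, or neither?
constructive — path difference = 2λ, a whole number of wavelengths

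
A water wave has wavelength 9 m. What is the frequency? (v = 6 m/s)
f = v/λ = 0.6667 Hz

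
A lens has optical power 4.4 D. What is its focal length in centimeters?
f = 1/P = 22.73 cm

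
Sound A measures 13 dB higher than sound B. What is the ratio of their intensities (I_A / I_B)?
I_A/I_B = 10^(Δβ/10) = 19.95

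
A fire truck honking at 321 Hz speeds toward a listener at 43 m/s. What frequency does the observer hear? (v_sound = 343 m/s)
f_obs = f·v/(v − v_s) = 367 Hz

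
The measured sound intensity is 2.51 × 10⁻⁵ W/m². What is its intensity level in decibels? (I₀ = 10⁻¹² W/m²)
β = 10·log₁₀(I/I₀) = 74 dB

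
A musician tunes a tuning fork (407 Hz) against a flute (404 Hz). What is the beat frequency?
3 Hz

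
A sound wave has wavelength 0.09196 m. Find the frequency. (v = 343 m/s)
f = v/λ = 3730 Hz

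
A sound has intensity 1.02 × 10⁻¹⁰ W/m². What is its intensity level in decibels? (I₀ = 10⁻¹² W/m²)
β = 10·log₁₀(I/I₀) = 20.09 dB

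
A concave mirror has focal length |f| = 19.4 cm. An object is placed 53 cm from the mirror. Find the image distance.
f = +19.4 cm (concave); 1/di = 1/f − 1/do → di = 30.6 cm (real image, in front of mirror)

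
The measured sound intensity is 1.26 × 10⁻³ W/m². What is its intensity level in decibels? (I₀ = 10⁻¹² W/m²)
β = 10·log₁₀(I/I₀) = 91 dB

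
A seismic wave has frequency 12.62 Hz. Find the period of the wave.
T = 1/f = 0.07924 s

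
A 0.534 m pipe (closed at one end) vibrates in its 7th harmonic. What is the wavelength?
λₙ = 4L/n = 0.3051 m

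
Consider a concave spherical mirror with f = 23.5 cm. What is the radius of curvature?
R = 2|f| = 47 cm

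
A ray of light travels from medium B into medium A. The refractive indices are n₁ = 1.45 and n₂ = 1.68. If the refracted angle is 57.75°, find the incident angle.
sin θ₁ = (n₂/n₁)·sin θ₂ → θ₁ = 78.49°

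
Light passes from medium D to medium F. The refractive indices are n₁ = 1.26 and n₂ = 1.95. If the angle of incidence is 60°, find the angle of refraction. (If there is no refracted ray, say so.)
sin θ₂ = (n₁/n₂)·sin θ₁ = 0.5596 → θ₂ = 34.03°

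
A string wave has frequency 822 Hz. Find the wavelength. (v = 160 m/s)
λ = v/f = 0.1946 m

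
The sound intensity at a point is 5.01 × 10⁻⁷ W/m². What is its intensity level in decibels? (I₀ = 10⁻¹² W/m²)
β = 10·log₁₀(I/I₀) = 57 dB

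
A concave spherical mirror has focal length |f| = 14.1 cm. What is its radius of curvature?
R = 2|f| = 28.2 cm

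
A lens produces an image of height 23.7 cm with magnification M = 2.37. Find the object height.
ho = |hi|/|M| = 10 cm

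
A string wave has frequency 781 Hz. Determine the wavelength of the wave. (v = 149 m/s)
λ = v/f = 0.1908 m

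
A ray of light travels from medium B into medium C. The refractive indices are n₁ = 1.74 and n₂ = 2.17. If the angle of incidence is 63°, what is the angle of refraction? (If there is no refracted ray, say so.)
sin θ₂ = (n₁/n₂)·sin θ₁ = 0.7144 → θ₂ = 45.6°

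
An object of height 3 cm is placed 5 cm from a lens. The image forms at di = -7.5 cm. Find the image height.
hi = (-di/do) × ho = 4.5 cm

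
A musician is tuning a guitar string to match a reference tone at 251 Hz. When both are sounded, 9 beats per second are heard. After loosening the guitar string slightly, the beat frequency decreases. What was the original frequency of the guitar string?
260 Hz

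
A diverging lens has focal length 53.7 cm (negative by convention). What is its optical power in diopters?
P = 1/f = -1.862 D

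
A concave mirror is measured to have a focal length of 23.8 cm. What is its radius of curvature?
R = 2|f| = 47.6 cm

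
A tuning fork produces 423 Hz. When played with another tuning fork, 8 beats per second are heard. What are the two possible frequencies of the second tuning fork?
f₂ = 423 ± 8 Hz → 431 Hz or 415 Hz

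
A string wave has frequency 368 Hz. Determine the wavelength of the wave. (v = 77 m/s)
λ = v/f = 0.2092 m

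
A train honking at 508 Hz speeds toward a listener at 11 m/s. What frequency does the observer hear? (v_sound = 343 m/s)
f_obs = f·v/(v − v_s) = 524.8 Hz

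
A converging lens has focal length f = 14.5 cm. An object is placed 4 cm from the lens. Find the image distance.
1/di = 1/f − 1/do → di = -5.524 cm (virtual image)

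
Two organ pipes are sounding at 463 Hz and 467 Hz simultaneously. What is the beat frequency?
4 Hz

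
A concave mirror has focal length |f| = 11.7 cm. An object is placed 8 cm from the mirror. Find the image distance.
f = +11.7 cm (concave); 1/di = 1/f − 1/do → di = -25.3 cm (virtual image, behind mirror)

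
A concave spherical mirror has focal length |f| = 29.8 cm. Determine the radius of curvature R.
R = 2|f| = 59.6 cm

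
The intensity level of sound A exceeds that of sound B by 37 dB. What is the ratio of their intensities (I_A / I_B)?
I_A/I_B = 10^(Δβ/10) = 5012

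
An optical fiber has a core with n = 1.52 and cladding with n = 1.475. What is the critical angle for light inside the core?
θc = arcsin(n_cladding/n_core) = 76.02°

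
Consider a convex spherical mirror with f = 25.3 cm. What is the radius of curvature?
R = 2|f| = 50.6 cm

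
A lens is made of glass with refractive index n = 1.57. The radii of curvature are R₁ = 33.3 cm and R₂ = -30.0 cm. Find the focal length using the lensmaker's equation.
1/f = (n − 1)(1/R₁ − 1/R₂) → f = 27.69 cm (converging lens)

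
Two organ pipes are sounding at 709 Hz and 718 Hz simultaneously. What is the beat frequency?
9 Hz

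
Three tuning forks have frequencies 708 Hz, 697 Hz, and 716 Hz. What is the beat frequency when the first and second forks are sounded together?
11 Hz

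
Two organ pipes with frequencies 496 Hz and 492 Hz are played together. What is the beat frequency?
4 Hz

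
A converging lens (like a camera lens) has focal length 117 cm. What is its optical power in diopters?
P = 1/f = 0.8547 D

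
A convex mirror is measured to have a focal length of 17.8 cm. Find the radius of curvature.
R = 2|f| = 35.6 cm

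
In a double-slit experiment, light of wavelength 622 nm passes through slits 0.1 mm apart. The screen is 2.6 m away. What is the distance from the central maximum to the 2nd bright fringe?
y = mλL/d = 32.34 mm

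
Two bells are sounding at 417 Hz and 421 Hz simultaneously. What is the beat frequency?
4 Hz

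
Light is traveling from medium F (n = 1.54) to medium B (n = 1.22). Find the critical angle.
θc = arcsin(n₂/n₁) = 52.39°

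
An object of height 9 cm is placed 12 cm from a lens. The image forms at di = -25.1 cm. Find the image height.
hi = (-di/do) × ho = 18.83 cm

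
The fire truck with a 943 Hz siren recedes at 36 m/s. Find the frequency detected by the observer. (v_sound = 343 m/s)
f_obs = f·v/(v + v_s) = 853.4 Hz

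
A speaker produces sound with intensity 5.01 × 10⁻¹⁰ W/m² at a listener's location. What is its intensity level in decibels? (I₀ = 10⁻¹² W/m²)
β = 10·log₁₀(I/I₀) = 27 dB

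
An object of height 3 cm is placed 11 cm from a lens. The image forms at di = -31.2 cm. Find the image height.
hi = (-di/do) × ho = 8.509 cm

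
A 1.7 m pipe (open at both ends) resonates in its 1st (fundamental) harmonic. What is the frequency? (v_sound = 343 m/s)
fₙ = nv/(2L) = 100.9 Hz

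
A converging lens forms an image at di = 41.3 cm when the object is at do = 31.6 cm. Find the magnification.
M = −di/do = -1.307 (inverted image)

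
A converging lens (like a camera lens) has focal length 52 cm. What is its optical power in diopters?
P = 1/f = 1.923 D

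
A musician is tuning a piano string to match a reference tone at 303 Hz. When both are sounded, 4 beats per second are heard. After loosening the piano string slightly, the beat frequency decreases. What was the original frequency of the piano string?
307 Hz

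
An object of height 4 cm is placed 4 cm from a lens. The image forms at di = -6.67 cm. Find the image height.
hi = (-di/do) × ho = 6.67 cm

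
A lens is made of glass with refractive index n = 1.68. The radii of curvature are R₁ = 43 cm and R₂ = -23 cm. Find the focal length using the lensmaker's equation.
1/f = (n − 1)(1/R₁ − 1/R₂) → f = 22.04 cm (converging lens)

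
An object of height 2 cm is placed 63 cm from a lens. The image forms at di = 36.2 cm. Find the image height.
hi = (-di/do) × ho = -1.149 cm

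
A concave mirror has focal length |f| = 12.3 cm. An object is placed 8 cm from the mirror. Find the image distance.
f = +12.3 cm (concave); 1/di = 1/f − 1/do → di = -22.88 cm (virtual image, behind mirror)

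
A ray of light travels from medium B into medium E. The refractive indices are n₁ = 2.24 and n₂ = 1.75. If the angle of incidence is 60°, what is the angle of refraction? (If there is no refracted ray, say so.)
sin θ₂ = (n₁/n₂)·sin θ₁ = 1.109 > 1, so there is no refracted ray — the light undergoes total internal reflection.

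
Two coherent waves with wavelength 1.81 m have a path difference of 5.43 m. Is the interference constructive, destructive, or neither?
constructive — path difference = 3λ, a whole number of wavelengths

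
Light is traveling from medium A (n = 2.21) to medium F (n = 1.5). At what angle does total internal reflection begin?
θc = arcsin(n₂/n₁) = 42.74°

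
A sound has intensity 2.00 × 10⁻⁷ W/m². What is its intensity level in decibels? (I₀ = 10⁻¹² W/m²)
β = 10·log₁₀(I/I₀) = 53.01 dB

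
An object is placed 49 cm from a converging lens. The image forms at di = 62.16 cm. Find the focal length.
1/f = 1/do + 1/di → f = 27.4 cm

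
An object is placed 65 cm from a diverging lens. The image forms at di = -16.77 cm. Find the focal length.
1/f = 1/do + 1/di → f = -22.6 cm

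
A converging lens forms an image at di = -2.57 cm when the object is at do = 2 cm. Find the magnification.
M = −di/do = 1.285 (upright image)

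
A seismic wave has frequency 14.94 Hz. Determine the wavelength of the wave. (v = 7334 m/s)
λ = v/f = 490.9 m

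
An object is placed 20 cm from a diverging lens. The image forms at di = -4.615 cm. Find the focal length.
1/f = 1/do + 1/di → f = -5.999 cm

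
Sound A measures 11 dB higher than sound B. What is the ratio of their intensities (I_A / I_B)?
I_A/I_B = 10^(Δβ/10) = 12.59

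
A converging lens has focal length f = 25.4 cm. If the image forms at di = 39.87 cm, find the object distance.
1/do = 1/f − 1/di → do = 69.99 cm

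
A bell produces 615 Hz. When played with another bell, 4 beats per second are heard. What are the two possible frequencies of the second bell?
f₂ = 615 ± 4 Hz → 619 Hz or 611 Hz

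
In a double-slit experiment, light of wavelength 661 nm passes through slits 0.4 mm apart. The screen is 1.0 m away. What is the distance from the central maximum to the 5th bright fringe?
y = mλL/d = 8.263 mm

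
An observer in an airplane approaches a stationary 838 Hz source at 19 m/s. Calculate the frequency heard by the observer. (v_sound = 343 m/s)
f_obs = f·(v + v_o)/v = 884.4 Hz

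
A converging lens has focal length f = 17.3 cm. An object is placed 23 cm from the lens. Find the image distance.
1/di = 1/f − 1/do → di = 69.81 cm (real image)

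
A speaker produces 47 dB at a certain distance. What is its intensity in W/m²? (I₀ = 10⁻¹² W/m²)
I = I₀·10^(β/10) = 5.01 × 10⁻⁸ W/m²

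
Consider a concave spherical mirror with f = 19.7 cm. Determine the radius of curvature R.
R = 2|f| = 39.4 cm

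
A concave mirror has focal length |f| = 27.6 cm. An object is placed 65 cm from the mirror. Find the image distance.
f = +27.6 cm (concave); 1/di = 1/f − 1/do → di = 47.97 cm (real image, in front of mirror)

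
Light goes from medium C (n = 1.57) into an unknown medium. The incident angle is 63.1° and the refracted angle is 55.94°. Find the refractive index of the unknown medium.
n₂ = n₁·sin θ₁ / sin θ₂ = 1.69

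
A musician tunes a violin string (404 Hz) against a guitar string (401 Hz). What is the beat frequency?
3 Hz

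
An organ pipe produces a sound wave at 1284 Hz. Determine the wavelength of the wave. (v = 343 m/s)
λ = v/f = 0.2671 m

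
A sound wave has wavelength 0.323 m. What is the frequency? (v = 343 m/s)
f = v/λ = 1062 Hz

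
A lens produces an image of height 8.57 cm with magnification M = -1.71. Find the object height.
ho = |hi|/|M| = 5.012 cm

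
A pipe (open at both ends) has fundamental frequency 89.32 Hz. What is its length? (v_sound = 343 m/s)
L = v/(2f₁) = 1.92 m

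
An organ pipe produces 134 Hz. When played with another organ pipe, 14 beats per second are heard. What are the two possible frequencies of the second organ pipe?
f₂ = 134 ± 14 Hz → 148 Hz or 120 Hz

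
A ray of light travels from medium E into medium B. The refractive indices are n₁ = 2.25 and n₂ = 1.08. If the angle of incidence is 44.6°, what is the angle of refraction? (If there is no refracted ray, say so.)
sin θ₂ = (n₁/n₂)·sin θ₁ = 1.463 > 1, so there is no refracted ray — the light undergoes total internal reflection.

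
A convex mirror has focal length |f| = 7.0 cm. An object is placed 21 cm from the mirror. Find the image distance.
f = −7.0 cm (convex); 1/di = 1/f − 1/do → di = -5.25 cm (virtual image, behind mirror)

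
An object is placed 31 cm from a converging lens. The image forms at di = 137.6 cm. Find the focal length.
1/f = 1/do + 1/di → f = 25.3 cm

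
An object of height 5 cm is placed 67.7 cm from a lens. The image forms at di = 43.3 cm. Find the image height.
hi = (-di/do) × ho = -3.198 cm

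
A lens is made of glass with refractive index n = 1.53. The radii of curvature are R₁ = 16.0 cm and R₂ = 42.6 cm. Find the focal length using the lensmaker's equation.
1/f = (n − 1)(1/R₁ − 1/R₂) → f = 48.35 cm (converging lens)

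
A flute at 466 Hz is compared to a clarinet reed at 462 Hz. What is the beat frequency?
4 Hz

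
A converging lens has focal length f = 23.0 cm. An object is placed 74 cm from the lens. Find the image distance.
1/di = 1/f − 1/do → di = 33.37 cm (real image)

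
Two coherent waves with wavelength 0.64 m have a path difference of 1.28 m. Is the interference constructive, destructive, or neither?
constructive — path difference = 2λ, a whole number of wavelengths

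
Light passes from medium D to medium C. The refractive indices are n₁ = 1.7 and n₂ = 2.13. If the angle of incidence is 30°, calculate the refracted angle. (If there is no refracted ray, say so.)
sin θ₂ = (n₁/n₂)·sin θ₁ = 0.3991 → θ₂ = 23.52°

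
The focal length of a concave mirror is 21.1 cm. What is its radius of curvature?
R = 2|f| = 42.2 cm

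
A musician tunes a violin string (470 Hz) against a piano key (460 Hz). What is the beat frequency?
10 Hz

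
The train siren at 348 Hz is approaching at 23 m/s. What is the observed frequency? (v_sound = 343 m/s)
f_obs = f·v/(v − v_s) = 373 Hz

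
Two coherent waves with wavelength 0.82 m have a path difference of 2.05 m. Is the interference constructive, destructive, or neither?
destructive — path difference = 2.5λ, an odd multiple of λ/2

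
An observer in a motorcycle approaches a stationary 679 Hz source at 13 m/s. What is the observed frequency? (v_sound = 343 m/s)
f_obs = f·(v + v_o)/v = 704.7 Hz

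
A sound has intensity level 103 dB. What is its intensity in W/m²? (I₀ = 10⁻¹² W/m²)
I = I₀·10^(β/10) = 2.00 × 10⁻² W/m²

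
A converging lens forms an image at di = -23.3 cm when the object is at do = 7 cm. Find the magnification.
M = −di/do = 3.329 (upright image)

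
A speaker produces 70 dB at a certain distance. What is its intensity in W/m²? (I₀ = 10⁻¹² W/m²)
I = I₀·10^(β/10) = 1.00 × 10⁻⁵ W/m²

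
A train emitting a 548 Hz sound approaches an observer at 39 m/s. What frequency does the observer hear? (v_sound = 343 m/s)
f_obs = f·v/(v − v_s) = 618.3 Hz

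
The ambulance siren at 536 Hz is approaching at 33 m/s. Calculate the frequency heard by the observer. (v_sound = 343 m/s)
f_obs = f·v/(v − v_s) = 593.1 Hz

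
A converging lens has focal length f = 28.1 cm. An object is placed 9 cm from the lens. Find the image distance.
1/di = 1/f − 1/do → di = -13.24 cm (virtual image)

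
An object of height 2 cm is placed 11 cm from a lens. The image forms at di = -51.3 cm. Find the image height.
hi = (-di/do) × ho = 9.327 cm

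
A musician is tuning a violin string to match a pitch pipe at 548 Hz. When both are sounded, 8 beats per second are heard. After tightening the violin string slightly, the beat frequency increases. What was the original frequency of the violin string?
556 Hz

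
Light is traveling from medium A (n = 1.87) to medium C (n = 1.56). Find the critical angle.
θc = arcsin(n₂/n₁) = 56.54°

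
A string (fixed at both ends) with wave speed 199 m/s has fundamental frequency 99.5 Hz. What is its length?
L = v/(2f₁) = 1 m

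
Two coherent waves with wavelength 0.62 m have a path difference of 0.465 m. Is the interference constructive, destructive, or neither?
neither (partial) — path difference = 0.75λ, neither a whole number of wavelengths nor an odd multiple of λ/2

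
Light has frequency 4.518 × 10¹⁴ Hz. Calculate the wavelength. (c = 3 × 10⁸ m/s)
λ = c/f = 664 nm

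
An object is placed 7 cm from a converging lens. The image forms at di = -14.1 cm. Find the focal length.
1/f = 1/do + 1/di → f = 13.9 cm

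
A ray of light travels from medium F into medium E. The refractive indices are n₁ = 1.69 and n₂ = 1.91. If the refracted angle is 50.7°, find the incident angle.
sin θ₁ = (n₂/n₁)·sin θ₂ → θ₁ = 60.99°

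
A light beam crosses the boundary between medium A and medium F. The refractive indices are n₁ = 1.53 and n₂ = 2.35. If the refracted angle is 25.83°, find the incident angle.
sin θ₁ = (n₂/n₁)·sin θ₂ → θ₁ = 42.01°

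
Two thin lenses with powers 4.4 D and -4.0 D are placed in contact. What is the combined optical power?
P_total = P₁ + P₂ = 0.4 D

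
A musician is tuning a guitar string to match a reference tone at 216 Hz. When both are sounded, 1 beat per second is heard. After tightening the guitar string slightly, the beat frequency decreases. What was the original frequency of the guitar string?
215 Hz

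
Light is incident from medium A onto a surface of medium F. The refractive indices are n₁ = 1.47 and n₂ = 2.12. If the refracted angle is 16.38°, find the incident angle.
sin θ₁ = (n₂/n₁)·sin θ₂ → θ₁ = 24°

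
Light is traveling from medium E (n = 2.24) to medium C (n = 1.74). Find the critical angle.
θc = arcsin(n₂/n₁) = 50.97°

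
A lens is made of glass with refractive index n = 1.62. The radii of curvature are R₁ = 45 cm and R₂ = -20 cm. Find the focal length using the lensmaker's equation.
1/f = (n − 1)(1/R₁ − 1/R₂) → f = 22.33 cm (converging lens)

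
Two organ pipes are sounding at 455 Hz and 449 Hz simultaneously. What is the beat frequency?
6 Hz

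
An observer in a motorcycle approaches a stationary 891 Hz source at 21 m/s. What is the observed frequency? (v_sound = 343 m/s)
f_obs = f·(v + v_o)/v = 945.6 Hz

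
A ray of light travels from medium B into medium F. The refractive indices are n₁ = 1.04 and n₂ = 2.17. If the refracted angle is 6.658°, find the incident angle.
sin θ₁ = (n₂/n₁)·sin θ₂ → θ₁ = 14°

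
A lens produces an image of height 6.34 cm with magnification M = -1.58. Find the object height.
ho = |hi|/|M| = 4.013 cm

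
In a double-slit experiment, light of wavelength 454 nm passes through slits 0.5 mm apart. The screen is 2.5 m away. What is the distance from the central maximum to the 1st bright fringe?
y = mλL/d = 2.27 mm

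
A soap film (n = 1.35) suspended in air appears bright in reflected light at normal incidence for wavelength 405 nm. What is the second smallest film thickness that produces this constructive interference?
2nt = (m − ½)λ with m = 2 → t = (m − ½)λ/(2n) = 225 nm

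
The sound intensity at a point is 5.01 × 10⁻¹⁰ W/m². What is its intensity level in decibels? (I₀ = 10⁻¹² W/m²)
β = 10·log₁₀(I/I₀) = 27 dB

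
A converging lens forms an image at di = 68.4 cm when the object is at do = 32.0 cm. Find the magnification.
M = −di/do = -2.138 (inverted image)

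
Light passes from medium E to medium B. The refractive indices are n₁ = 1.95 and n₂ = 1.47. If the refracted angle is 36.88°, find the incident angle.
sin θ₁ = (n₂/n₁)·sin θ₂ → θ₁ = 26.9°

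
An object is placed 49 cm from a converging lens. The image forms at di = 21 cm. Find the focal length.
1/f = 1/do + 1/di → f = 14.7 cm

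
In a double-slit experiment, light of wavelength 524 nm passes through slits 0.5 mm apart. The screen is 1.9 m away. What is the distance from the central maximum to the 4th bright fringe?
y = mλL/d = 7.965 mm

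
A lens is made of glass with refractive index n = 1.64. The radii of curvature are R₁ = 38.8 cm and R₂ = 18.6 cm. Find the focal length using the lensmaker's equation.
1/f = (n − 1)(1/R₁ − 1/R₂) → f = -55.82 cm (diverging lens)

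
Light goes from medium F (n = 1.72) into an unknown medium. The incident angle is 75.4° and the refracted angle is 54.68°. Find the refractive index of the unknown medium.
n₂ = n₁·sin θ₁ / sin θ₂ = 2.04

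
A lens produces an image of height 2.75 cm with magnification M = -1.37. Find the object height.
ho = |hi|/|M| = 2.007 cm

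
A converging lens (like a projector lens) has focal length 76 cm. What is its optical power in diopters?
P = 1/f = 1.316 D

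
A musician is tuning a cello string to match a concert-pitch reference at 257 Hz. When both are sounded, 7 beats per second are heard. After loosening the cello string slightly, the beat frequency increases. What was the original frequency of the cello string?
250 Hz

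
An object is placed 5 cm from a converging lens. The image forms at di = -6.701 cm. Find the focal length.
1/f = 1/do + 1/di → f = 19.7 cm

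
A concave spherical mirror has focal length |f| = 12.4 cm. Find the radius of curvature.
R = 2|f| = 24.8 cm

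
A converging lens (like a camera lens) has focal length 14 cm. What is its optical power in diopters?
P = 1/f = 7.143 D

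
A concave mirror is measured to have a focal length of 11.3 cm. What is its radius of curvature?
R = 2|f| = 22.6 cm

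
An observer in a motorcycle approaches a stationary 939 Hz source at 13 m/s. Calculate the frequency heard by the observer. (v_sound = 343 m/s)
f_obs = f·(v + v_o)/v = 974.6 Hz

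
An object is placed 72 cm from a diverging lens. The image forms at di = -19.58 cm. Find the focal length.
1/f = 1/do + 1/di → f = -26.89 cm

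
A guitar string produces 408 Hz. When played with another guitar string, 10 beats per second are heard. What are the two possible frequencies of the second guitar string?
f₂ = 408 ± 10 Hz → 418 Hz or 398 Hz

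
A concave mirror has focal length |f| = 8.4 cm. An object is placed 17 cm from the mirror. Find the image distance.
f = +8.4 cm (concave); 1/di = 1/f − 1/do → di = 16.6 cm (real image, in front of mirror)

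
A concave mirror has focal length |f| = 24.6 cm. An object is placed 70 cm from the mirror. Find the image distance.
f = +24.6 cm (concave); 1/di = 1/f − 1/do → di = 37.93 cm (real image, in front of mirror)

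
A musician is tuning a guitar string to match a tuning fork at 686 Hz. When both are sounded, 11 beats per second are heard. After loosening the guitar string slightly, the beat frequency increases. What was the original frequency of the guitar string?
675 Hz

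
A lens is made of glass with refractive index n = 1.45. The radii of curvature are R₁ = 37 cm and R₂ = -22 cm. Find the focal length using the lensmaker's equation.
1/f = (n − 1)(1/R₁ − 1/R₂) → f = 30.66 cm (converging lens)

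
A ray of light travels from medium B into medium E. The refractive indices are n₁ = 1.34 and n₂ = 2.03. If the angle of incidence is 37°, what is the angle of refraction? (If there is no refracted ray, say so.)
sin θ₂ = (n₁/n₂)·sin θ₁ = 0.3973 → θ₂ = 23.41°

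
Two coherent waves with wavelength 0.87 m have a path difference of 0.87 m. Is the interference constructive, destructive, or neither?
constructive — path difference = 1λ, a whole number of wavelengths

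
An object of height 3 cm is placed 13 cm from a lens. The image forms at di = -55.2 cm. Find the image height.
hi = (-di/do) × ho = 12.74 cm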